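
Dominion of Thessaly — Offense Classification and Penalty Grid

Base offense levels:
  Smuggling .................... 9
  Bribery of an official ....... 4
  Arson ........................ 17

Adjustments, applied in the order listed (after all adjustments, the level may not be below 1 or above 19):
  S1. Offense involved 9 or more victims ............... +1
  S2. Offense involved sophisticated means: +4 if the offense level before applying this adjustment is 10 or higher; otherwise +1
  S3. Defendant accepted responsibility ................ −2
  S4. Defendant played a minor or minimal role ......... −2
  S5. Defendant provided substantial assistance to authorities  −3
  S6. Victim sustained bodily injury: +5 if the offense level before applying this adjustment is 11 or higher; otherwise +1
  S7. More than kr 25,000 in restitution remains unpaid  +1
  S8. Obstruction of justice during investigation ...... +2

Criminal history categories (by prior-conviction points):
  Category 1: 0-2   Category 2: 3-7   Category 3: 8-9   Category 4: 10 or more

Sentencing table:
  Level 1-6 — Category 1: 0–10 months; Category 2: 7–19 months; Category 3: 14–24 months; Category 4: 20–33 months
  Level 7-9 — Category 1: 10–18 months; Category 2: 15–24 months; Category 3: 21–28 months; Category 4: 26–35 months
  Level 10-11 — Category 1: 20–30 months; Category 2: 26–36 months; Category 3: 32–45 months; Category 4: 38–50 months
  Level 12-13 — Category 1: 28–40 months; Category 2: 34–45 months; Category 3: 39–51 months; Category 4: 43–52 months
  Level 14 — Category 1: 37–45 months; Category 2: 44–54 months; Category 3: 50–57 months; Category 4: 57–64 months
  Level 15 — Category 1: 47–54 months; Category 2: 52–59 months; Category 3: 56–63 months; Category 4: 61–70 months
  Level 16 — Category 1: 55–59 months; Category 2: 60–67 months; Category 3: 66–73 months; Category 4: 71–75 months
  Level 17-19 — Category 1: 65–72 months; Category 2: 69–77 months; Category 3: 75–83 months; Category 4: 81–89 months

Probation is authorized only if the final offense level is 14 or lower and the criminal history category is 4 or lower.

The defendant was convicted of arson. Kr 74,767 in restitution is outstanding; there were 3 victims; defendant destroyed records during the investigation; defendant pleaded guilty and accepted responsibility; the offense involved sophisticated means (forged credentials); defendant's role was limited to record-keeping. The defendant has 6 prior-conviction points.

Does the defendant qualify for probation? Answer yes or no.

Base offense level for arson: 17.
S2 applies (level before this adjustment is 17 ≥ 10, so +4): 17 + 4 = 21.
S3 applies: 21 − 2 = 19.
S4 applies: 19 − 2 = 17.
S5 does not apply.
S7 applies: 17 + 1 = 18.
S8 applies: 18 + 2 = 20.
Level 20 exceeds the maximum of 19; capped at 19.
Final offense level: 19.
Criminal history: 6 prior points → Category 2 (3-7).
Level 19 falls in the 17-19 band.
Grid: Level 17-19 × Category 2 = 69-77 months.
Probation check: level 19 > 14 and category 2 ≤ 4 → not eligible.

No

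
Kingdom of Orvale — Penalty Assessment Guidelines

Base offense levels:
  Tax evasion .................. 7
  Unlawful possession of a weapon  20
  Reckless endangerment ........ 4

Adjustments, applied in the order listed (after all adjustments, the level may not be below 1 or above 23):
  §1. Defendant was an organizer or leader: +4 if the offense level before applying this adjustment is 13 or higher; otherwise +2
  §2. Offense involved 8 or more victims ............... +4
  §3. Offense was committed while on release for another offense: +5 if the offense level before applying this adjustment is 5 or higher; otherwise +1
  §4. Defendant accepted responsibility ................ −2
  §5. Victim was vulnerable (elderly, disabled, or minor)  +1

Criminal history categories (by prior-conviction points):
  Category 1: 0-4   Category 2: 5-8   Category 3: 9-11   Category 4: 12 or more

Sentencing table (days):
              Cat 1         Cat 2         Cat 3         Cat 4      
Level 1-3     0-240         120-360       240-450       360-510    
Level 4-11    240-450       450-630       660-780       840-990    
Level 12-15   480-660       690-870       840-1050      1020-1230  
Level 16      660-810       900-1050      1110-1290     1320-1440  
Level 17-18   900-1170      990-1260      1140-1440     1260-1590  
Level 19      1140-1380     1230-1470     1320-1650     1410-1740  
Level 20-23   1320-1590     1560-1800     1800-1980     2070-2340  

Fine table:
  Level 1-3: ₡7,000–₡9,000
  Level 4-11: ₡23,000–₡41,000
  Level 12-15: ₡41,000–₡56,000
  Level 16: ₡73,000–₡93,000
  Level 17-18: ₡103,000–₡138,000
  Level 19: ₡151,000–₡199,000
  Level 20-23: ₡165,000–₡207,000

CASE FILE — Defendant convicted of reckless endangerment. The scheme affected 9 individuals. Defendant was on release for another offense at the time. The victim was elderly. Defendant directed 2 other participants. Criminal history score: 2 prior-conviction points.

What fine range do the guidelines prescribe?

Base offense level for reckless endangerment: 4.
§1 applies (level before this adjustment is 4 < 13, so +2): 4 + 2 = 6.
§2 applies: 6 + 4 = 10.
§3 applies (level before this adjustment is 10 ≥ 5, so +5): 10 + 5 = 15.
§5 applies: 15 + 1 = 16.
Final offense level: 16.
Level 16 falls in the 16 band.
Fine table: Level 16 → ₡73,000–₡93,000.

₡73,000–₡93,000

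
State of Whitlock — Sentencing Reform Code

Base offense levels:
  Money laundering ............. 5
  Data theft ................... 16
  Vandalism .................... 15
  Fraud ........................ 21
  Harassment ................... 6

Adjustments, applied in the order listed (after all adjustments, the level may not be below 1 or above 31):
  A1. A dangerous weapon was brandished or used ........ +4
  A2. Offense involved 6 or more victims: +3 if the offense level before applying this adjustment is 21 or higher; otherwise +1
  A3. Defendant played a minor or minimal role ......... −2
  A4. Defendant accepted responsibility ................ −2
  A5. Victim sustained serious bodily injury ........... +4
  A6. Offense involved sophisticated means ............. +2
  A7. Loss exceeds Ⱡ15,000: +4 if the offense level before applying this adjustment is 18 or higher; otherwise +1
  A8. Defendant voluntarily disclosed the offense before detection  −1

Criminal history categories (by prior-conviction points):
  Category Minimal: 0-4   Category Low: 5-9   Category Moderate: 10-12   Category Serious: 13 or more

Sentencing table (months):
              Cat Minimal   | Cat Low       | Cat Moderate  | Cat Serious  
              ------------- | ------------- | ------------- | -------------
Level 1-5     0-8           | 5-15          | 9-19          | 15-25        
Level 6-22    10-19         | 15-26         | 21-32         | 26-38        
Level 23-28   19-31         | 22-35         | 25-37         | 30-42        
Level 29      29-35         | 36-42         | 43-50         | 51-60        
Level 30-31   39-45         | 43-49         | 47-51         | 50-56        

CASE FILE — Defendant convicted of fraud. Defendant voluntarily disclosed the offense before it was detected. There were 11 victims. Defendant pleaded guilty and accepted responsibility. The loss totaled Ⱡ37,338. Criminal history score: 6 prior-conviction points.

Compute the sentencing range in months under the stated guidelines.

22-35 months

Base offense level for fraud: 21.
A2 applies (level before this adjustment is 21 ≥ 21, so +3): 21 + 3 = 24.
A3 does not apply.
A4 applies: 24 − 2 = 22.
A5 does not apply.
A6 does not apply.
A7 applies (level before this adjustment is 22 ≥ 18, so +4): 22 + 4 = 26.
A8 applies: 26 − 1 = 25.
Final offense level: 25.
Criminal history: 6 prior points → Category Low (5-9).
Level 25 falls in the 23-28 band.
Grid: Level 23-28 × Category Low = 22-35 months.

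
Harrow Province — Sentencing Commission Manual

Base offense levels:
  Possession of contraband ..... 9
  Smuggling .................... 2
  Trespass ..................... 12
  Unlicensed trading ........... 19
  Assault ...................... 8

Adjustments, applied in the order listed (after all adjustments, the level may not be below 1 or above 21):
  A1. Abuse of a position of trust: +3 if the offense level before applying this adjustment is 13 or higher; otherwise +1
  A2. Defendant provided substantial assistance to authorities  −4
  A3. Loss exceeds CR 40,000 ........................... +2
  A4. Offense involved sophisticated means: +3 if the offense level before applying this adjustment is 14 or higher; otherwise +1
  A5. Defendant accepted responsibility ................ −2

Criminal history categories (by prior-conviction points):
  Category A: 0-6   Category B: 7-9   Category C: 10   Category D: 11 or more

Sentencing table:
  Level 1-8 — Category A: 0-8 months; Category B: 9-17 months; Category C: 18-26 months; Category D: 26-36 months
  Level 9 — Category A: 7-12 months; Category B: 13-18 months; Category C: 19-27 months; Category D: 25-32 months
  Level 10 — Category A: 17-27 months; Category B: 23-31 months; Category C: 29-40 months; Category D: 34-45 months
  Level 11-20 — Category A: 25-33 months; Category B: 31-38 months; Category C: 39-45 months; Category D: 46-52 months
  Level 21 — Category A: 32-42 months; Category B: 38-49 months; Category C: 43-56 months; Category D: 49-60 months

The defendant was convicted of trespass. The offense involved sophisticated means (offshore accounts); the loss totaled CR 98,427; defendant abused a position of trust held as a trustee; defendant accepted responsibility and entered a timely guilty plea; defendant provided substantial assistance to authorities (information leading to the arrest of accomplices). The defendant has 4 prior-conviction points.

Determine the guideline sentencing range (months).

Base offense level for trespass: 12.
A1 applies (level before this adjustment is 12 < 13, so +1): 12 + 1 = 13.
A2 applies: 13 − 4 = 9.
A3 applies: 9 + 2 = 11.
A4 applies (level before this adjustment is 11 < 14, so +1): 11 + 1 = 12.
A5 applies: 12 − 2 = 10.
Final offense level: 10.
Criminal history: 4 prior points → Category A (0-6).
Level 10 falls in the 10 band.
Grid: Level 10 × Category A = 17-27 months.

17-27 months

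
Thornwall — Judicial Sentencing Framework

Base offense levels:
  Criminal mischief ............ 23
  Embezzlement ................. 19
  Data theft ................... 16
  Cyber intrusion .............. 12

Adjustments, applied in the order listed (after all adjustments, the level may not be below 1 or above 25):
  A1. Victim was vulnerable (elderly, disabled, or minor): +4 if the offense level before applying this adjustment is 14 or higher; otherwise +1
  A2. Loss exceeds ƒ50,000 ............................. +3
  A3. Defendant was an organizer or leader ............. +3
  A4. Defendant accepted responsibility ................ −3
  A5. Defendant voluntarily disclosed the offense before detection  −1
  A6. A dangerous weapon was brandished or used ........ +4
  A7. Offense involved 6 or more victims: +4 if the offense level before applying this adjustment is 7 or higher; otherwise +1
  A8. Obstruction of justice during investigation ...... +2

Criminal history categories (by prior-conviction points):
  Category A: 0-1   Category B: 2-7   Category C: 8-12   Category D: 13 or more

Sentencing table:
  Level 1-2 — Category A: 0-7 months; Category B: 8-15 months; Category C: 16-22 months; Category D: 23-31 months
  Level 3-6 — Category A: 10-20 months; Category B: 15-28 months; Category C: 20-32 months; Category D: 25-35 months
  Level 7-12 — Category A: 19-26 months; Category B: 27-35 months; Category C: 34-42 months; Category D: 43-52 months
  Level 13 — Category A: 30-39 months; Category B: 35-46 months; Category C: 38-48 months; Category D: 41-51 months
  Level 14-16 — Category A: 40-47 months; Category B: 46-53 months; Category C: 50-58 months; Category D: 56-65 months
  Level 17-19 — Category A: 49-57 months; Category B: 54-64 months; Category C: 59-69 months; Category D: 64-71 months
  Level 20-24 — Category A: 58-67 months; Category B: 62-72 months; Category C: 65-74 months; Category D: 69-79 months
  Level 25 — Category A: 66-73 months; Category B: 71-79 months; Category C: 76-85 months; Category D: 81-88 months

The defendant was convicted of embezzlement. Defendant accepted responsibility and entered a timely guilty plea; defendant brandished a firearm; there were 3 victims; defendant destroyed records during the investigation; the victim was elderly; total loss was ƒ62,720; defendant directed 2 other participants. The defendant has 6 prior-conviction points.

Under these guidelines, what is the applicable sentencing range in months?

71-79 months

Base offense level for embezzlement: 19.
A1 applies (level before this adjustment is 19 ≥ 14, so +4): 19 + 4 = 23.
A2 applies: 23 + 3 = 26.
A3 applies: 26 + 3 = 29.
A4 applies: 29 − 3 = 26.
A6 applies: 26 + 4 = 30.
A7 does not apply.
A8 applies: 30 + 2 = 32.
Level 32 exceeds the maximum of 25; capped at 25.
Final offense level: 25.
Criminal history: 6 prior points → Category B (2-7).
Level 25 falls in the 25 band.
Grid: Level 25 × Category B = 71-79 months.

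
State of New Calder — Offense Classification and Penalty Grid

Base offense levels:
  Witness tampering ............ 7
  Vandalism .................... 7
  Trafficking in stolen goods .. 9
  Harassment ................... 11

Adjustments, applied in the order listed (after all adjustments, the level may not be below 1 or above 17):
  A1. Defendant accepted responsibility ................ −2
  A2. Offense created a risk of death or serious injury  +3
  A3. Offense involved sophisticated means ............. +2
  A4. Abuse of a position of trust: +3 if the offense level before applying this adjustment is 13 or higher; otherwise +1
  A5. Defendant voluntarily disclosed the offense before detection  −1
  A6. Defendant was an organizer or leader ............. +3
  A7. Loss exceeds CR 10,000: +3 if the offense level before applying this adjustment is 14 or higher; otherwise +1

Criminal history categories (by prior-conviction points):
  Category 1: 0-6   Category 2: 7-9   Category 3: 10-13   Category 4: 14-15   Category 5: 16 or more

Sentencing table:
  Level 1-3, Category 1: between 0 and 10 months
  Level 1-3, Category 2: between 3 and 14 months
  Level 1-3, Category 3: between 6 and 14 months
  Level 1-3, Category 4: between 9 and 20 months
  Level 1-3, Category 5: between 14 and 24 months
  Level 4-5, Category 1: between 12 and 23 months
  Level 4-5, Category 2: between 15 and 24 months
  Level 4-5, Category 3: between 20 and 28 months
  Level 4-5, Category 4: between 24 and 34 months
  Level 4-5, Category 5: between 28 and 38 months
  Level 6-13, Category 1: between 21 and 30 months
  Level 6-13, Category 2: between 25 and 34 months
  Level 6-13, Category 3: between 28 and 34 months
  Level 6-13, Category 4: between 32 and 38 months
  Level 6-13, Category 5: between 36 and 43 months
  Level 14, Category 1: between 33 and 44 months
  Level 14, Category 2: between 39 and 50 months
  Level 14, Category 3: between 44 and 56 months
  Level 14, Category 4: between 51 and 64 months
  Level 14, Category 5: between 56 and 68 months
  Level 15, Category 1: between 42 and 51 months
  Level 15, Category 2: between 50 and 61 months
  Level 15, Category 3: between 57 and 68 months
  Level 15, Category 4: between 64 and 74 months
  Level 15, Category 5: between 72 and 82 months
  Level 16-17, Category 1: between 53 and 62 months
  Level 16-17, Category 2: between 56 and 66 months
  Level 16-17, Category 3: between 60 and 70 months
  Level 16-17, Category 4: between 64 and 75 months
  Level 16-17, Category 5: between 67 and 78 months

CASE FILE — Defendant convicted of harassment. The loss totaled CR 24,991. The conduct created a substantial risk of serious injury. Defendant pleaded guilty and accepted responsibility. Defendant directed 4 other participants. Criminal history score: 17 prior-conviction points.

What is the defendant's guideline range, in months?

67-78 months

Base offense level for harassment: 11.
A1 applies: 11 − 2 = 9.
A2 applies: 9 + 3 = 12.
A3 does not apply.
A6 applies: 12 + 3 = 15.
A7 applies (level before this adjustment is 15 ≥ 14, so +3): 15 + 3 = 18.
Level 18 exceeds the maximum of 17; capped at 17.
Final offense level: 17.
Criminal history: 17 prior points → Category 5 (16+).
Level 17 falls in the 16-17 band.
Grid: Level 16-17 × Category 5 = 67-78 months.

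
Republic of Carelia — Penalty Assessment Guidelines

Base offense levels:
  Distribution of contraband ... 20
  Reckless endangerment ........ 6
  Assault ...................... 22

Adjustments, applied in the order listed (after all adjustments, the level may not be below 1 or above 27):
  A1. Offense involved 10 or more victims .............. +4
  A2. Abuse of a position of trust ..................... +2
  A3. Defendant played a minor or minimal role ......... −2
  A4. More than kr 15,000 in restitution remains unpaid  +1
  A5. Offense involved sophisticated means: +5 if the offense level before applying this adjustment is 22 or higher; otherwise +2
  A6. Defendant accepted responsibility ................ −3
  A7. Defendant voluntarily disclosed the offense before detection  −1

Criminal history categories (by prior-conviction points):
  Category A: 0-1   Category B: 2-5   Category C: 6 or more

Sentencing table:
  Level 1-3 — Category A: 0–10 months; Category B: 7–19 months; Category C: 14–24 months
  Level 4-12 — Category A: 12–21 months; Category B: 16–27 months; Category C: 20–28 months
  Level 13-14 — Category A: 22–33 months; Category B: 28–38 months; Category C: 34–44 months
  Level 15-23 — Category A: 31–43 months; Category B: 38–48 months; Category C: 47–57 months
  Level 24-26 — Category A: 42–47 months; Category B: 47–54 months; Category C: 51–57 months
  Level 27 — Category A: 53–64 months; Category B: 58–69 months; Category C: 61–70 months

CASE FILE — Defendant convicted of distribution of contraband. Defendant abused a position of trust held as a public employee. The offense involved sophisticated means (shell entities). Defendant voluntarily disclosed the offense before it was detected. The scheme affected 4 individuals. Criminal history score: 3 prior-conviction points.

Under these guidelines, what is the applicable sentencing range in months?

47-54 months

Base offense level for distribution of contraband: 20.
A2 applies: 20 + 2 = 22.
A3 does not apply.
A4 does not apply.
A5 applies (level before this adjustment is 22 ≥ 22, so +5): 22 + 5 = 27.
A6 does not apply.
A7 applies: 27 − 1 = 26.
Final offense level: 26.
Criminal history: 3 prior points → Category B (2-5).
Level 26 falls in the 24-26 band.
Grid: Level 24-26 × Category B = 47-54 months.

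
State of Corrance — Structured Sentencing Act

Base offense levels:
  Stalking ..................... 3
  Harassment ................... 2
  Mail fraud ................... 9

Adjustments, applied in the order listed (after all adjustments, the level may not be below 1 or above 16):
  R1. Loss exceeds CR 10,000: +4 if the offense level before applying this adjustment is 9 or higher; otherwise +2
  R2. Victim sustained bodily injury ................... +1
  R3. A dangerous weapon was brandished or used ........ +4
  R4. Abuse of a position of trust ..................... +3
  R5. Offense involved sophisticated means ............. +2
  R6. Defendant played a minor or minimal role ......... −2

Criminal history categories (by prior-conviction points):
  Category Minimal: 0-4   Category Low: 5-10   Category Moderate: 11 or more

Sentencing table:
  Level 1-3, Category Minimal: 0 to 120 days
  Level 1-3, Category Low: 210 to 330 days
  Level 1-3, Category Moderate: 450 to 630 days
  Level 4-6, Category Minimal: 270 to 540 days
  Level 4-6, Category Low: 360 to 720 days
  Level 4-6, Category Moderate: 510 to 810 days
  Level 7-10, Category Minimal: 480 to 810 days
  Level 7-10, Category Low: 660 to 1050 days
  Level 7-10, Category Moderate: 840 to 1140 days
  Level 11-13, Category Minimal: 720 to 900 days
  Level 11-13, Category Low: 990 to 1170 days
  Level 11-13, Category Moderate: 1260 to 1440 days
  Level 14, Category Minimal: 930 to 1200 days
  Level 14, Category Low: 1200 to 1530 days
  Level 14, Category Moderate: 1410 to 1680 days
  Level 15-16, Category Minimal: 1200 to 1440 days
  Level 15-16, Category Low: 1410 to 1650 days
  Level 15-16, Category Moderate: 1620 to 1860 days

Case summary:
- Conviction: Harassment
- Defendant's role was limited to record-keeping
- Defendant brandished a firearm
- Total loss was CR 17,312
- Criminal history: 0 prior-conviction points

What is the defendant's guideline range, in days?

Base offense level for harassment: 2.
R1 applies (level before this adjustment is 2 < 9, so +2): 2 + 2 = 4.
R2 does not apply.
R3 applies: 4 + 4 = 8.
R4 does not apply.
R6 applies: 8 − 2 = 6.
Final offense level: 6.
Criminal history: 0 prior points → Category Minimal (0-4).
Level 6 falls in the 4-6 band.
Grid: Level 4-6 × Category Minimal = 270-540 days.

270-540 days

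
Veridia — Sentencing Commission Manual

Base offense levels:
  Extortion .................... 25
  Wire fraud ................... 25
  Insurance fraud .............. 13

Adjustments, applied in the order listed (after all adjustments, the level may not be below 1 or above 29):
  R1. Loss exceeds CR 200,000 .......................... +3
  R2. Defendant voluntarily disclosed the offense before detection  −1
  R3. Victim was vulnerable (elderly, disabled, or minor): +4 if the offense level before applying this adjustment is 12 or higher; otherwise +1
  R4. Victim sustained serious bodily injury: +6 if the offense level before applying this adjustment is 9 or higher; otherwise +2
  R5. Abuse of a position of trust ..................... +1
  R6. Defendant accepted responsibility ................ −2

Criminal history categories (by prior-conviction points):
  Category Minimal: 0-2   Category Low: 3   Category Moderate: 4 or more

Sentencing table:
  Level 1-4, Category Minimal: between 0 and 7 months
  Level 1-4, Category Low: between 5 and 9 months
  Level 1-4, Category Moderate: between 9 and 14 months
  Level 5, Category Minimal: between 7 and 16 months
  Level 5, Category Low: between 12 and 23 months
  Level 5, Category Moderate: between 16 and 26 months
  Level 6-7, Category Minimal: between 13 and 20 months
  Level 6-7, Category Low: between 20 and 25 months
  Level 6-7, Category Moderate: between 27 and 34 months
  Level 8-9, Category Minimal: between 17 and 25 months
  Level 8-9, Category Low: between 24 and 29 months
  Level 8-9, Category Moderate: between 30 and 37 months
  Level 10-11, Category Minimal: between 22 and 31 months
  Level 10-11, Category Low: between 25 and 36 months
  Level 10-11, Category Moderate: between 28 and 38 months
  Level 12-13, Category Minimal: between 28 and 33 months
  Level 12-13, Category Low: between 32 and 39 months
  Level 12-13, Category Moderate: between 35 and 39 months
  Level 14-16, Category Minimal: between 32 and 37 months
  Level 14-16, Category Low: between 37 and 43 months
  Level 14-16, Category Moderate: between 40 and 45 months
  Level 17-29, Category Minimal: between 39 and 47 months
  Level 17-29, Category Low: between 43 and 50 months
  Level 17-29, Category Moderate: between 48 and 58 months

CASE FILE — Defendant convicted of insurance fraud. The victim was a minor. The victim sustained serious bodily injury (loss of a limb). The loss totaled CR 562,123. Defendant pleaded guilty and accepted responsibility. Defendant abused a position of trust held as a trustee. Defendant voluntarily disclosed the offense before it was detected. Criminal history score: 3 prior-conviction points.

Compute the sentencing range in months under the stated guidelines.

Base offense level for insurance fraud: 13.
R1 applies: 13 + 3 = 16.
R2 applies: 16 − 1 = 15.
R3 applies (level before this adjustment is 15 ≥ 12, so +4): 15 + 4 = 19.
R4 applies (level before this adjustment is 19 ≥ 9, so +6): 19 + 6 = 25.
R5 applies: 25 + 1 = 26.
R6 applies: 26 − 2 = 24.
Final offense level: 24.
Criminal history: 3 prior points → Category Low (3).
Level 24 falls in the 17-29 band.
Grid: Level 17-29 × Category Low = 43-50 months.

43-50 months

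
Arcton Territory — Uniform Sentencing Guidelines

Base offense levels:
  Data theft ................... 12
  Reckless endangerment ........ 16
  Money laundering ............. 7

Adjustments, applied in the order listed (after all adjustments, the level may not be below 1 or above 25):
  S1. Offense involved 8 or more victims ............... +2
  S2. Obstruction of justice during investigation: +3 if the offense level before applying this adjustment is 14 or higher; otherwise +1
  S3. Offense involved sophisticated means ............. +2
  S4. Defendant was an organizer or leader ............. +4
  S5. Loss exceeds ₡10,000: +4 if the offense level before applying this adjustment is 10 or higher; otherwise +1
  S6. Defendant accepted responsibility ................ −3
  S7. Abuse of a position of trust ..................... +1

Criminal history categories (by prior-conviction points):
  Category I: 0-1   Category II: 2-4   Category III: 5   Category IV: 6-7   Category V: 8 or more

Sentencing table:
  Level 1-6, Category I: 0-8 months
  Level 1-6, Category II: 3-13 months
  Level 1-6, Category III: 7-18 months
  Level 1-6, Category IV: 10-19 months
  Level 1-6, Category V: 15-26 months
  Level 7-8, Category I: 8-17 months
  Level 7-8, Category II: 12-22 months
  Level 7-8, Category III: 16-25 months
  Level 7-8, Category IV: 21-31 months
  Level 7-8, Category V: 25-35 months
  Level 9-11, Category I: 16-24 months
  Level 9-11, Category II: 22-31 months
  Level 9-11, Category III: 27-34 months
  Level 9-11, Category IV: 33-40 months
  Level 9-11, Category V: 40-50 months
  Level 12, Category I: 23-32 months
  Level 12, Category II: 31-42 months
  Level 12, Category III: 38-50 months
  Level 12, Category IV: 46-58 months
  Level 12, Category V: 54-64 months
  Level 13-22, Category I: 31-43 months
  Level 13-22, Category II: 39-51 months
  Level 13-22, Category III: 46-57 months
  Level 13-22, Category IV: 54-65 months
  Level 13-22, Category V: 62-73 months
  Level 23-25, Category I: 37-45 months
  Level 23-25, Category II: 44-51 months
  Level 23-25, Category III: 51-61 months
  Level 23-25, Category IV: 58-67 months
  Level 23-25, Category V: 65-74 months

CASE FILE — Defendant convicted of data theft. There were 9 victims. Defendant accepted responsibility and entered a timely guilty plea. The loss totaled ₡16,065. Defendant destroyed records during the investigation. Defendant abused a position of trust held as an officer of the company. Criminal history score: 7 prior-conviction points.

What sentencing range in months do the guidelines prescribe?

54-65 months

Base offense level for data theft: 12.
S1 applies: 12 + 2 = 14.
S2 applies (level before this adjustment is 14 ≥ 14, so +3): 14 + 3 = 17.
S5 applies (level before this adjustment is 17 ≥ 10, so +4): 17 + 4 = 21.
S6 applies: 21 − 3 = 18.
S7 applies: 18 + 1 = 19.
Final offense level: 19.
Criminal history: 7 prior points → Category IV (6-7).
Level 19 falls in the 13-22 band.
Grid: Level 13-22 × Category IV = 54-65 months.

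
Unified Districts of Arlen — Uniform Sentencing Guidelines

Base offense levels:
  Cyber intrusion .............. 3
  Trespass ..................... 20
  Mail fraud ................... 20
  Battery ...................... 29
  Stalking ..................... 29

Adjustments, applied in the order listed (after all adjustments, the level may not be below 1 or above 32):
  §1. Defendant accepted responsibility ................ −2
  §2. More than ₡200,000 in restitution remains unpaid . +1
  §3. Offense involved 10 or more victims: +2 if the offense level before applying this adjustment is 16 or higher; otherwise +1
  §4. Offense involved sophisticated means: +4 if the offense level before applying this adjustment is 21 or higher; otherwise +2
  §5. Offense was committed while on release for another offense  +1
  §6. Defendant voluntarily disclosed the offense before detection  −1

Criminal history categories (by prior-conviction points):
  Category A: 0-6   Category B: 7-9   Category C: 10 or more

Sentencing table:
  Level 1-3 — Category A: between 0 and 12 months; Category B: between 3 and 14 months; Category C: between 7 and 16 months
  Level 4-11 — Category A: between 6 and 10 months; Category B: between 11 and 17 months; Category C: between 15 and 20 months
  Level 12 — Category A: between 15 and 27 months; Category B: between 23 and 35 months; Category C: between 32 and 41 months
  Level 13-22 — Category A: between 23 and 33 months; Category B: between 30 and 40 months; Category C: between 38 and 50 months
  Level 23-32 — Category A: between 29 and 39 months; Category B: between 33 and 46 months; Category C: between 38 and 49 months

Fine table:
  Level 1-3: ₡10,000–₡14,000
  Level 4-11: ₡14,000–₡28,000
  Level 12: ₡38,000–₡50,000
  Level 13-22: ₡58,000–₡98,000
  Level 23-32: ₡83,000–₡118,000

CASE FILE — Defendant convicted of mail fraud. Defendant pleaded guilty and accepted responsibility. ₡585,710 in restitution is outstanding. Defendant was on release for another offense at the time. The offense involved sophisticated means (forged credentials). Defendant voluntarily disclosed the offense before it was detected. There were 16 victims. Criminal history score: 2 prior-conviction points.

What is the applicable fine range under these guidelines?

Base offense level for mail fraud: 20.
§1 applies: 20 − 2 = 18.
§2 applies: 18 + 1 = 19.
§3 applies (level before this adjustment is 19 ≥ 16, so +2): 19 + 2 = 21.
§4 applies (level before this adjustment is 21 ≥ 21, so +4): 21 + 4 = 25.
§5 applies: 25 + 1 = 26.
§6 applies: 26 − 1 = 25.
Final offense level: 25.
Level 25 falls in the 23-32 band.
Fine table: Level 23-32 → ₡83,000–₡118,000.

₡83,000–₡118,000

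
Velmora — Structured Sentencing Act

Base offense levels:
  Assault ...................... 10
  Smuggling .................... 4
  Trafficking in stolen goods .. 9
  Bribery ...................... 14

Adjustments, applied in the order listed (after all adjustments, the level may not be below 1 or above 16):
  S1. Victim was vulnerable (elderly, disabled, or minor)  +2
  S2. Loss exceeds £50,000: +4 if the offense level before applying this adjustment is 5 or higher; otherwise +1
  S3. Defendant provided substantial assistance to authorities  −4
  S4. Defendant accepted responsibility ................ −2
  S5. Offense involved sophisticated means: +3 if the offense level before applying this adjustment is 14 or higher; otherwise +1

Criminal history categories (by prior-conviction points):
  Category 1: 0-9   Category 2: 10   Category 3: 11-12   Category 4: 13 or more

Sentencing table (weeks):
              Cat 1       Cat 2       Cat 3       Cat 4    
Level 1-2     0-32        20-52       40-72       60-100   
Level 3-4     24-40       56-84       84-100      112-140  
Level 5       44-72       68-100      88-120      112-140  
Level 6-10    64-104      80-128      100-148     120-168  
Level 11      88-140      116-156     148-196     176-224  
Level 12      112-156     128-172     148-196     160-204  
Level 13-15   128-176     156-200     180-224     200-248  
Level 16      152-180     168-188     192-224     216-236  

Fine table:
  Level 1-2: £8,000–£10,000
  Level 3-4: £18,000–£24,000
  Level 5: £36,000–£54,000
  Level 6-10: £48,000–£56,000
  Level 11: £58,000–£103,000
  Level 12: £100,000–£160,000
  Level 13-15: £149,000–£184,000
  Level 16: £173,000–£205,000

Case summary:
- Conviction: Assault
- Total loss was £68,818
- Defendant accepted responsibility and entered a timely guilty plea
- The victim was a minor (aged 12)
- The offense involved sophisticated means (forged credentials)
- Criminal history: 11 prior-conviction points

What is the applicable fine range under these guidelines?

Base offense level for assault: 10.
S1 applies: 10 + 2 = 12.
S2 applies (level before this adjustment is 12 ≥ 5, so +4): 12 + 4 = 16.
S4 applies: 16 − 2 = 14.
S5 applies (level before this adjustment is 14 ≥ 14, so +3): 14 + 3 = 17.
Level 17 exceeds the maximum of 16; capped at 16.
Final offense level: 16.
Level 16 falls in the 16 band.
Fine table: Level 16 → £173,000–£205,000.

£173,000–£205,000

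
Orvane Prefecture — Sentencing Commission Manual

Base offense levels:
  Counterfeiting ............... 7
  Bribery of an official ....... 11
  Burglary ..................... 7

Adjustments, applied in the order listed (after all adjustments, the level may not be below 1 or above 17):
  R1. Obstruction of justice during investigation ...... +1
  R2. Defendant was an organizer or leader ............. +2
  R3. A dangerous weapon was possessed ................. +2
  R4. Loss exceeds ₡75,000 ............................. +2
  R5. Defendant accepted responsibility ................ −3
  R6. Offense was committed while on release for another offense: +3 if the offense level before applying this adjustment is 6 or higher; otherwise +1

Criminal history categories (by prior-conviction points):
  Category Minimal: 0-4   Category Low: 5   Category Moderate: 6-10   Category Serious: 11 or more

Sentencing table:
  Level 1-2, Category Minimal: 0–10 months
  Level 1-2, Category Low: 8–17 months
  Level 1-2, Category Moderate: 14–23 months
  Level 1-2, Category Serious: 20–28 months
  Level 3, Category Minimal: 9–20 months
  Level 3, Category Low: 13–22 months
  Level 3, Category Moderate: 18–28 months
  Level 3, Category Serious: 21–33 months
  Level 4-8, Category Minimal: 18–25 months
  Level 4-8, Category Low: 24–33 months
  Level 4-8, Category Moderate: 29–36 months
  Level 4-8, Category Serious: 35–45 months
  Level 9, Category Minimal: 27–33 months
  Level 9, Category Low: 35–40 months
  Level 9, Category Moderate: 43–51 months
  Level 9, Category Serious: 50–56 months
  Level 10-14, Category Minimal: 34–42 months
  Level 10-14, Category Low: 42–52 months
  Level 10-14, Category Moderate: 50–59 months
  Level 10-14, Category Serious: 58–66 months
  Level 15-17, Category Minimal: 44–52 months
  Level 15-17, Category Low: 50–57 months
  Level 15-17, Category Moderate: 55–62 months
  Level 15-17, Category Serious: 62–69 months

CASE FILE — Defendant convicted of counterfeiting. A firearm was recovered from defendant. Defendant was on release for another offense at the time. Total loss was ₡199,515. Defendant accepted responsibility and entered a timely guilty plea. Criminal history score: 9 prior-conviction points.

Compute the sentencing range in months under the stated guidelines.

50-59 months

Base offense level for counterfeiting: 7.
R1 does not apply.
R2 does not apply.
R3 applies: 7 + 2 = 9.
R4 applies: 9 + 2 = 11.
R5 applies: 11 − 3 = 8.
R6 applies (level before this adjustment is 8 ≥ 6, so +3): 8 + 3 = 11.
Final offense level: 11.
Criminal history: 9 prior points → Category Moderate (6-10).
Level 11 falls in the 10-14 band.
Grid: Level 10-14 × Category Moderate = 50-59 months.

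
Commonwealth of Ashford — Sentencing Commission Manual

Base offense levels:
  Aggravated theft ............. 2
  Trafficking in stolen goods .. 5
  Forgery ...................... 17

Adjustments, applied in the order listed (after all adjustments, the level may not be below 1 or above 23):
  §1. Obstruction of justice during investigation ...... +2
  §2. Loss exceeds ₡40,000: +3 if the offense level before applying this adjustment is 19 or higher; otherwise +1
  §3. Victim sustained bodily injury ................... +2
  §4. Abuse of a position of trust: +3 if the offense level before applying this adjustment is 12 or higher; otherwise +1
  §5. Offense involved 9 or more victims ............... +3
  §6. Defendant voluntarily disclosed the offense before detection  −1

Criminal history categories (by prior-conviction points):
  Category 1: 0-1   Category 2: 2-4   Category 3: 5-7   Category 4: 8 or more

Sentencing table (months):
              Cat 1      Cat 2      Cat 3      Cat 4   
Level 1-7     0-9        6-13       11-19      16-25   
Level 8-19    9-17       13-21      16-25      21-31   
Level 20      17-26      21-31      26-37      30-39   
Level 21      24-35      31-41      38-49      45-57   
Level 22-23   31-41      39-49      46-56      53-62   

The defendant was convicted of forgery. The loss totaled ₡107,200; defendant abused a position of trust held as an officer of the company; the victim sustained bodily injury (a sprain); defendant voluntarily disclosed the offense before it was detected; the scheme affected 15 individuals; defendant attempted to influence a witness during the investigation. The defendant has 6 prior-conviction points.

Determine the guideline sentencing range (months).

Base offense level for forgery: 17.
§1 applies: 17 + 2 = 19.
§2 applies (level before this adjustment is 19 ≥ 19, so +3): 19 + 3 = 22.
§3 applies: 22 + 2 = 24.
§4 applies (level before this adjustment is 24 ≥ 12, so +3): 24 + 3 = 27.
§5 applies: 27 + 3 = 30.
§6 applies: 30 − 1 = 29.
Level 29 exceeds the maximum of 23; capped at 23.
Final offense level: 23.
Criminal history: 6 prior points → Category 3 (5-7).
Level 23 falls in the 22-23 band.
Grid: Level 22-23 × Category 3 = 46-56 months.

46-56 months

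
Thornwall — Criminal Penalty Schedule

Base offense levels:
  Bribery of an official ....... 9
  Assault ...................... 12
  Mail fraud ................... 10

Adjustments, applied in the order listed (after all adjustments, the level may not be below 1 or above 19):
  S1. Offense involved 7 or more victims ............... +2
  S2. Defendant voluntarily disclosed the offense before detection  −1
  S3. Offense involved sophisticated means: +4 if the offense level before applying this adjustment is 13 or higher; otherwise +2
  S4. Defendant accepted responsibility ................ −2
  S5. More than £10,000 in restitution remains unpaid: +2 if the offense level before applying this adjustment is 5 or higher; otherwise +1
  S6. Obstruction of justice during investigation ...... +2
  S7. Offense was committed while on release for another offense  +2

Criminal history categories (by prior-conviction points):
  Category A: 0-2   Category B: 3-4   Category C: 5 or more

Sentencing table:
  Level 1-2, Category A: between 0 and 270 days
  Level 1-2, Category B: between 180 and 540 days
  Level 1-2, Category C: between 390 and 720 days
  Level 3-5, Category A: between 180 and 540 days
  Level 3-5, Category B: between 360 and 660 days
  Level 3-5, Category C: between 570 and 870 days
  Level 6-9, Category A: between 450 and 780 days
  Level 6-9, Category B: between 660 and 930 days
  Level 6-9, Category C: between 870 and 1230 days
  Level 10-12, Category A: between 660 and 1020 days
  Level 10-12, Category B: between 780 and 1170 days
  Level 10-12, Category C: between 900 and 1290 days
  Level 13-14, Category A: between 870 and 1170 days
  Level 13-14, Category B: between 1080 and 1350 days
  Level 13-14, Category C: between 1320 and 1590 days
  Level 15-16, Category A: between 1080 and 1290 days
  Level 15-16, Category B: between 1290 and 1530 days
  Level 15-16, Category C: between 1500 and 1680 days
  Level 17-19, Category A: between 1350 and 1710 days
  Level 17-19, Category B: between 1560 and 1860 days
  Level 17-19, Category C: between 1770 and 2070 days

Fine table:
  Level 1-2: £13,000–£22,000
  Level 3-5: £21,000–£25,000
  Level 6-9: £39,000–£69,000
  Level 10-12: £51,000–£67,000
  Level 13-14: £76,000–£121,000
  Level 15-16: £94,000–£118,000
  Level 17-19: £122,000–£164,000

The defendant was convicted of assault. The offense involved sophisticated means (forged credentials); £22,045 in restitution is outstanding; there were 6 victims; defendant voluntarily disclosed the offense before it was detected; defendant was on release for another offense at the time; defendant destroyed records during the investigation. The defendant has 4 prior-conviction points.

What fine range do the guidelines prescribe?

£122,000–£164,000

Base offense level for assault: 12.
S1 does not apply.
S2 applies: 12 − 1 = 11.
S3 applies (level before this adjustment is 11 < 13, so +2): 11 + 2 = 13.
S5 applies (level before this adjustment is 13 ≥ 5, so +2): 13 + 2 = 15.
S6 applies: 15 + 2 = 17.
S7 applies: 17 + 2 = 19.
Final offense level: 19.
Level 19 falls in the 17-19 band.
Fine table: Level 17-19 → £122,000–£164,000.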